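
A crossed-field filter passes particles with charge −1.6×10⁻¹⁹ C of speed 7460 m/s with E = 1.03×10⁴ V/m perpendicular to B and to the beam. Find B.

Balance of forces in the selector: qE = qvB ⇒ B = E/v.
B = 1.03×10⁴/7460 = 1.38 T.

B = 1.38 T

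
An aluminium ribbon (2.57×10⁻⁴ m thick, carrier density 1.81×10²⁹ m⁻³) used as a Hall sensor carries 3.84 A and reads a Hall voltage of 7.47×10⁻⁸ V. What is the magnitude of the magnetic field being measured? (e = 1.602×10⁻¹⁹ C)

From V_H = IB/(n e t), B = V_H n e t / I.
B = (7.47×10⁻⁸)(1.81×10²⁹)(1.602×10⁻¹⁹)(2.57×10⁻⁴)/3.84 ≈ 0.145 T.

B ≈ 0.145 T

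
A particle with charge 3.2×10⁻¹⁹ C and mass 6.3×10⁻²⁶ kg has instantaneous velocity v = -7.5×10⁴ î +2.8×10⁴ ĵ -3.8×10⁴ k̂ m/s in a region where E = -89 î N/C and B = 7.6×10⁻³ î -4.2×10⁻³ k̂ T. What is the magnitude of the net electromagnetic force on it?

v×B = (-118, -604, -213) N/C.
E + v×B = (-207, -604, -213) N/C.
F = q(E + v×B) = (3.2×10⁻¹⁹ C)·(-207, -604, -213) = (-6.61×10⁻¹⁷, -1.93×10⁻¹⁶, -6.81×10⁻¹⁷) N.
|F| = 2.15×10⁻¹⁶ N.

|F| ≈ 2.15×10⁻¹⁶ N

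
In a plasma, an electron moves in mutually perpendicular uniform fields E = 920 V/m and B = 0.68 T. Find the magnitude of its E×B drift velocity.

v_d ≈ 1400 m/s

The E×B drift speed is v_d = E/B.
v_d = 920/0.68 = 1400 m/s.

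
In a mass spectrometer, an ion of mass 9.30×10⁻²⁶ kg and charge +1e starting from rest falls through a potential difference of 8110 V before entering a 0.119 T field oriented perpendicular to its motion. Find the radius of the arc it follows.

r ≈ 0.815 m

Acceleration: |q|V = ½mv² ⇒ v = √(2|q|V/m) = √(2·1.602×10⁻¹⁹·8110/9.30×10⁻²⁶) ≈ 1.672×10⁵ m/s.
In the field: r = mv/(|q|B) = (9.30×10⁻²⁶)(1.672×10⁵)/((1.602×10⁻¹⁹)(0.119)) ≈ 0.815 m.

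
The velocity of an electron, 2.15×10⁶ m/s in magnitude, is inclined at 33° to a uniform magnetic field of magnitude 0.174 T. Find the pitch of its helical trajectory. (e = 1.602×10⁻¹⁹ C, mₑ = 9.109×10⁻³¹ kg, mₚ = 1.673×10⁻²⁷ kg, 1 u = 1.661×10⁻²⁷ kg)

p ≈ 3.70×10⁻⁴ m

v∥ = v cosθ = 2.15×10⁶·cos33° ≈ 1.803×10⁶ m/s.
T = 2πm/(|q|B) = 2π(9.109×10⁻³¹)/((1.602×10⁻¹⁹)(0.174)) ≈ 2.053×10⁻¹⁰ s.
pitch = v∥ T = (1.803×10⁶)(2.053×10⁻¹⁰) ≈ 3.70×10⁻⁴ m.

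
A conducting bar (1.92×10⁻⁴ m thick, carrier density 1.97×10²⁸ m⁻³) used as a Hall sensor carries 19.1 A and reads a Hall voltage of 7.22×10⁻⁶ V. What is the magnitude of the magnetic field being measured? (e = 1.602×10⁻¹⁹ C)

B ≈ 0.229 T

From V_H = IB/(n e t), B = V_H n e t / I.
B = (7.22×10⁻⁶)(1.97×10²⁸)(1.602×10⁻¹⁹)(1.92×10⁻⁴)/19.1 ≈ 0.229 T.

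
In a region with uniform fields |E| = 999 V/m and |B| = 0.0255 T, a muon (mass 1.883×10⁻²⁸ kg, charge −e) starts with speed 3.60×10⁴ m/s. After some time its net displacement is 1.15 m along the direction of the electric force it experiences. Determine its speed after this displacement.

v_f ≈ 1.40×10⁶ m/s

B does no work; ΔKE = |q|E d.
½mv_f² = ½mv₀² + |q|Ed = ½(1.883×10⁻²⁸)(3.60×10⁴)² + (1.602×10⁻¹⁹)(999)(1.15) ≈ 1.220×10⁻¹⁹ J + 1.840×10⁻¹⁶ J ≈ 1.842×10⁻¹⁶ J.
v_f = √(2·1.842×10⁻¹⁶/1.883×10⁻²⁸) ≈ 1.40×10⁶ m/s.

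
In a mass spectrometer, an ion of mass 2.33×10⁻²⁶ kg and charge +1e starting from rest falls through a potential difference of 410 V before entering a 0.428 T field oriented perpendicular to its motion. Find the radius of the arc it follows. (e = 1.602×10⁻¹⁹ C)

r ≈ 0.0255 m

Acceleration: |q|V = ½mv² ⇒ v = √(2|q|V/m) = √(2·1.602×10⁻¹⁹·410/2.33×10⁻²⁶) ≈ 7.509×10⁴ m/s.
In the field: r = mv/(|q|B) = (2.33×10⁻²⁶)(7.509×10⁴)/((1.602×10⁻¹⁹)(0.428)) ≈ 0.0255 m.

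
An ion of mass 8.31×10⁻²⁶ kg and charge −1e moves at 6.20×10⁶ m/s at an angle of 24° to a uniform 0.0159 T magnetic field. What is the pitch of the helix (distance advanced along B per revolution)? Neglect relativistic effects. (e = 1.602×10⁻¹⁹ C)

v∥ = v cosθ = 6.20×10⁶·cos24° ≈ 5.664×10⁶ m/s.
T = 2πm/(|q|B) = 2π(8.31×10⁻²⁶)/((1.602×10⁻¹⁹)(0.0159)) ≈ 2.050×10⁻⁴ s.
pitch = v∥ T = (5.664×10⁶)(2.050×10⁻⁴) ≈ 1160 m.

p ≈ 1160 m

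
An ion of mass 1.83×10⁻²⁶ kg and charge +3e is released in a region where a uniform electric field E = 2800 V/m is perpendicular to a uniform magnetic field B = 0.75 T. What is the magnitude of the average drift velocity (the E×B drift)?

The steady drift has the magnetic force balancing the electric force, so v_d = E/B.
v_d = 2800/0.75 = 3700 m/s.

v_d ≈ 3700 m/s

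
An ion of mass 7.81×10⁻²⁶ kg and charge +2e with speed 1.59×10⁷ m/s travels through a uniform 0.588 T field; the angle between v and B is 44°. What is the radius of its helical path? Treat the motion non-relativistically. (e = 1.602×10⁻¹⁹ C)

v⊥ = v sinθ = 1.59×10⁷·sin44° ≈ 1.105×10⁷ m/s.
r = m v⊥/(|q|B) = (7.81×10⁻²⁶)(1.105×10⁷)/((3.204×10⁻¹⁹)(0.588)) ≈ 4.58 m.

r ≈ 4.58 m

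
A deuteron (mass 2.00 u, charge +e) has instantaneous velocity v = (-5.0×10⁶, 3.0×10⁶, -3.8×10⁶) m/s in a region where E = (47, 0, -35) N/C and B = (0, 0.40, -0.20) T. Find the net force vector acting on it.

v×B = (9.20×10⁵, -1.00×10⁶, -2.00×10⁶) N/C.
E + v×B = (9.20×10⁵, -1.00×10⁶, -2.00×10⁶) N/C.
F = q(E + v×B) = (1.602×10⁻¹⁹ C)·(9.20×10⁵, -1.00×10⁶, -2.00×10⁶) = (1.47×10⁻¹³, -1.60×10⁻¹³, -3.20×10⁻¹³) N.

F ≈ (1.47×10⁻¹³, -1.60×10⁻¹³, -3.20×10⁻¹³) N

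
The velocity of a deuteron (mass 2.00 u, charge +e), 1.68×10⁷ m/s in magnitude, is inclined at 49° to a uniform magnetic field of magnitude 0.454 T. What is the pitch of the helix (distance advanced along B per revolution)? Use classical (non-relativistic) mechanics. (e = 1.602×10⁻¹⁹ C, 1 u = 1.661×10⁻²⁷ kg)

v∥ = v cosθ = 1.68×10⁷·cos49° ≈ 1.102×10⁷ m/s.
T = 2πm/(|q|B) = 2π(3.322×10⁻²⁷)/((1.602×10⁻¹⁹)(0.454)) ≈ 2.870×10⁻⁷ s.
pitch = v∥ T = (1.102×10⁷)(2.870×10⁻⁷) ≈ 3.16 m.

p ≈ 3.16 m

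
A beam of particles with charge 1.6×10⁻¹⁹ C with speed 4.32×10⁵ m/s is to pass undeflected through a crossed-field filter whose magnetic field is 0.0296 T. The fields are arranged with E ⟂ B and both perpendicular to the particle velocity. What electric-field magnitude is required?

For straight-line motion qE = qvB, so E = vB.
E = 4.32×10⁵ × 0.0296 = 1.28×10⁴ V/m.

E = 1.28×10⁴ V/m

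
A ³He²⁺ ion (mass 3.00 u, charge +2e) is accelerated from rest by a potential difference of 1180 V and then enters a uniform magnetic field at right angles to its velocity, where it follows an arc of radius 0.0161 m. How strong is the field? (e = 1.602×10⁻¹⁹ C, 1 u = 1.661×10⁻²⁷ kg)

B ≈ 0.376 T

v = √(2|q|V/m) = √(2·3.204×10⁻¹⁹·1180/4.983×10⁻²⁷) ≈ 3.895×10⁵ m/s.
B = mv/(|q|r) = (4.983×10⁻²⁷)(3.895×10⁵)/((3.204×10⁻¹⁹)(0.0161)) ≈ 0.376 T.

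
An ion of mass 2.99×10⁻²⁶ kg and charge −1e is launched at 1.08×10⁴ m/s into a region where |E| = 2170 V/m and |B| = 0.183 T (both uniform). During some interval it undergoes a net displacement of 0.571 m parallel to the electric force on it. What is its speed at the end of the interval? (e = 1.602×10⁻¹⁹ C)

v_f ≈ 1.16×10⁵ m/s

B does no work; ΔKE = |q|E d.
½mv_f² = ½mv₀² + |q|Ed = ½(2.99×10⁻²⁶)(1.08×10⁴)² + (1.602×10⁻¹⁹)(2170)(0.571) ≈ 1.744×10⁻¹⁸ J + 1.985×10⁻¹⁶ J ≈ 2.002×10⁻¹⁶ J.
v_f = √(2·2.002×10⁻¹⁶/2.99×10⁻²⁶) ≈ 1.16×10⁵ m/s.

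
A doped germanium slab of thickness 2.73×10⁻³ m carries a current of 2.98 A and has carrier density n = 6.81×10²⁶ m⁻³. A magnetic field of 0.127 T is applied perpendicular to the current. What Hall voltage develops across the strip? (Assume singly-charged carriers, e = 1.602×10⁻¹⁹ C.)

V_H = IB/(n e t).
V_H = (2.98)(0.127)/((6.81×10²⁶)(1.602×10⁻¹⁹)(2.73×10⁻³)) ≈ 1.27×10⁻⁶ V.

V_H ≈ 1.27×10⁻⁶ V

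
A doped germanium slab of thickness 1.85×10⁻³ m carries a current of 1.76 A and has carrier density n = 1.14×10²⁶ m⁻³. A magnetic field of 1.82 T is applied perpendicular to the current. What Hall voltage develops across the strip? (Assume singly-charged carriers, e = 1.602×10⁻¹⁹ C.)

V_H = IB/(n e t).
V_H = (1.76)(1.82)/((1.14×10²⁶)(1.602×10⁻¹⁹)(1.85×10⁻³)) ≈ 9.48×10⁻⁵ V.

V_H ≈ 9.48×10⁻⁵ V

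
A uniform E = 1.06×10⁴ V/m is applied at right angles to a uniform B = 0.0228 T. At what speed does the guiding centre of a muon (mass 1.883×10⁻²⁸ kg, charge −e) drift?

v_d ≈ 4.65×10⁵ m/s

In crossed fields the guiding centre drifts at v_d = |E×B|/B² = E/B, independent of charge and mass.
v_d = 1.06×10⁴/0.0228 = 4.65×10⁵ m/s.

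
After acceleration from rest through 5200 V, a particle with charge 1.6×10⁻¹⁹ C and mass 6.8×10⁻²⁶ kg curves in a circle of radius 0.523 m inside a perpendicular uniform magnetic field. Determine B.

v = √(2|q|V/m) = √(2·1.6×10⁻¹⁹·5200/6.8×10⁻²⁶) ≈ 1.564×10⁵ m/s.
B = mv/(|q|r) = (6.8×10⁻²⁶)(1.564×10⁵)/((1.6×10⁻¹⁹)(0.523)) ≈ 0.127 T.

B ≈ 0.127 T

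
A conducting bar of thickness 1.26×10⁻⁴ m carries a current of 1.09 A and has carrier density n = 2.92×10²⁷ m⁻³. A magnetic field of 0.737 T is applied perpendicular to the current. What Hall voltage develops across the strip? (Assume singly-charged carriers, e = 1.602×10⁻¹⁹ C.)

V_H = IB/(n e t).
V_H = (1.09)(0.737)/((2.92×10²⁷)(1.602×10⁻¹⁹)(1.26×10⁻⁴)) ≈ 1.36×10⁻⁵ V.

V_H ≈ 1.36×10⁻⁵ V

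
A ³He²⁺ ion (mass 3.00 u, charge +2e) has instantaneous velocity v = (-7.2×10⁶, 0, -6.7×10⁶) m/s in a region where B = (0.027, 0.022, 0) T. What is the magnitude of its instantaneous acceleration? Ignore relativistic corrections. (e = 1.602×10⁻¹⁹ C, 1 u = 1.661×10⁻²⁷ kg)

v×B = (1.47×10⁵, -1.81×10⁵, -1.58×10⁵) N/C.
F = q v×B = (3.204×10⁻¹⁹ C)·(1.47×10⁵, -1.81×10⁵, -1.58×10⁵) = (4.72×10⁻¹⁴, -5.80×10⁻¹⁴, -5.08×10⁻¹⁴) N.
|a| = |F|/m = 9.036×10⁻¹⁴/4.983×10⁻²⁷ ≈ 1.81×10¹³ m/s².

|a| ≈ 1.81×10¹³ m/s²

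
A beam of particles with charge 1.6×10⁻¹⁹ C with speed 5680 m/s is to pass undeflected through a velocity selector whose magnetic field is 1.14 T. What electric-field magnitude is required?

For straight-line motion qE = qvB, so E = vB.
E = 5680 × 1.14 = 6480 V/m.

E = 6480 V/m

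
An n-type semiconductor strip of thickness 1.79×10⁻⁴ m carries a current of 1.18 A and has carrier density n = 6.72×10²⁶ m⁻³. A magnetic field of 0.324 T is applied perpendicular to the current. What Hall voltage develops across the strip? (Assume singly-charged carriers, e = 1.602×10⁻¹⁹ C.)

V_H ≈ 1.98×10⁻⁵ V

V_H = IB/(n e t).
V_H = (1.18)(0.324)/((6.72×10²⁶)(1.602×10⁻¹⁹)(1.79×10⁻⁴)) ≈ 1.98×10⁻⁵ V.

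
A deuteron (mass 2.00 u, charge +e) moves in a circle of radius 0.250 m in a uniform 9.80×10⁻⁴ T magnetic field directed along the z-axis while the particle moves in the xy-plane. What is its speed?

From |q|vB = mv²/r, v = |q|Br/m.
v = (1.602×10⁻¹⁹)(9.80×10⁻⁴)(0.250)/3.322×10⁻²⁷ ≈ 1.18×10⁴ m/s.

v ≈ 1.18×10⁴ m/s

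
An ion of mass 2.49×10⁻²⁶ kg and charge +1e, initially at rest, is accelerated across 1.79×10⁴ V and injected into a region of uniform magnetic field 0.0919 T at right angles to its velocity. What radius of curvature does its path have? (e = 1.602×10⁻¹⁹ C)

r ≈ 0.812 m

Acceleration: |q|V = ½mv² ⇒ v = √(2|q|V/m) = √(2·1.602×10⁻¹⁹·1.79×10⁴/2.49×10⁻²⁶) ≈ 4.799×10⁵ m/s.
In the field: r = mv/(|q|B) = (2.49×10⁻²⁶)(4.799×10⁵)/((1.602×10⁻¹⁹)(0.0919)) ≈ 0.812 m.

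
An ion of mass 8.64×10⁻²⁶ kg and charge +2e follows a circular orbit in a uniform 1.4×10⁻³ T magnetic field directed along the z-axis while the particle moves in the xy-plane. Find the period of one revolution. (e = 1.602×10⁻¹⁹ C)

T ≈ 1.2×10⁻³ s

The cyclotron period depends only on m, q, B: T = 2πm/(|q|B).
T = 2π(8.64×10⁻²⁶)/((3.204×10⁻¹⁹)(1.4×10⁻³)) ≈ 1.2×10⁻³ s.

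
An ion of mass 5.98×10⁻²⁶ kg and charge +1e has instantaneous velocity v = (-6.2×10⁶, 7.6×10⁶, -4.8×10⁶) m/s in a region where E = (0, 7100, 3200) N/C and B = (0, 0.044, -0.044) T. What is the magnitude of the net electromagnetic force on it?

|F| ≈ 6.38×10⁻¹⁴ N

v×B = (-1.23×10⁵, -2.73×10⁵, -2.73×10⁵) N/C.
E + v×B = (-1.23×10⁵, -2.66×10⁵, -2.70×10⁵) N/C.
F = q(E + v×B) = (1.602×10⁻¹⁹ C)·(-1.23×10⁵, -2.66×10⁵, -2.70×10⁵) = (-1.97×10⁻¹⁴, -4.26×10⁻¹⁴, -4.32×10⁻¹⁴) N.
|F| = 6.38×10⁻¹⁴ N.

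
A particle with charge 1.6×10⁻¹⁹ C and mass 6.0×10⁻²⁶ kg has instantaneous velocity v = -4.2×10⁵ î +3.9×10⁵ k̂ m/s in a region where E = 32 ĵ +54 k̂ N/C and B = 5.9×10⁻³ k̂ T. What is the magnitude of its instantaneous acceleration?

v×B = (0, 2480, 0) N/C.
E + v×B = (0, 2510, 54.0) N/C.
F = q(E + v×B) = (1.6×10⁻¹⁹ C)·(0, 2510, 54.0) = (0, 4.02×10⁻¹⁶, 8.64×10⁻¹⁸) N.
|a| = |F|/m = 4.017×10⁻¹⁶/6.0×10⁻²⁶ ≈ 6.69×10⁹ m/s².

|a| ≈ 6.69×10⁹ m/s²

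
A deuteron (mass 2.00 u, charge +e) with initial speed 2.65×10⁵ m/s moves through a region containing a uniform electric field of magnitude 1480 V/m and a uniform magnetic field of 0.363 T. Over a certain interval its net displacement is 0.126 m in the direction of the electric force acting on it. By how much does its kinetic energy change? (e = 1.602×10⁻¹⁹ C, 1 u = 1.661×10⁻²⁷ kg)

ΔKE ≈ 2.99×10⁻¹⁷ J

The magnetic force is always ⟂ v and does no work; only the electric force changes KE.
ΔKE = F_E · d = |q|E d = (1.602×10⁻¹⁹)(1480)(0.126) ≈ 2.99×10⁻¹⁷ J.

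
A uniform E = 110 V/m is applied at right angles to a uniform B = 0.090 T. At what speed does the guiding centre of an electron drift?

v_d ≈ 1200 m/s

In crossed fields the guiding centre drifts at v_d = |E×B|/B² = E/B, independent of charge and mass.
v_d = 110/0.090 = 1200 m/s.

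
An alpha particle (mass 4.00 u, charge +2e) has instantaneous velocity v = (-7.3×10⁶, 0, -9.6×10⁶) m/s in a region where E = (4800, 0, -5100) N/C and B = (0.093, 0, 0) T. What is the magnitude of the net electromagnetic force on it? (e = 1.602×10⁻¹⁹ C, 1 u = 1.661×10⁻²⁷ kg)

v×B = (0, -8.93×10⁵, 0) N/C.
E + v×B = (4800, -8.93×10⁵, -5100) N/C.
F = q(E + v×B) = (3.204×10⁻¹⁹ C)·(4800, -8.93×10⁵, -5100) = (1.54×10⁻¹⁵, -2.86×10⁻¹³, -1.63×10⁻¹⁵) N.
|F| = 2.86×10⁻¹³ N.

|F| ≈ 2.86×10⁻¹³ N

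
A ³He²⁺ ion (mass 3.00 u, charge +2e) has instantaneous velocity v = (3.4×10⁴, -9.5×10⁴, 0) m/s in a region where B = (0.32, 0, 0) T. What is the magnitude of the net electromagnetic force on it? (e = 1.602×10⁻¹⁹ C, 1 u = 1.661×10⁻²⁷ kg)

v×B = (0, 0, 3.04×10⁴) N/C.
F = q v×B = (3.204×10⁻¹⁹ C)·(0, 0, 3.04×10⁴) = (0, 0, 9.74×10⁻¹⁵) N.
|F| = 9.74×10⁻¹⁵ N.

|F| ≈ 9.74×10⁻¹⁵ N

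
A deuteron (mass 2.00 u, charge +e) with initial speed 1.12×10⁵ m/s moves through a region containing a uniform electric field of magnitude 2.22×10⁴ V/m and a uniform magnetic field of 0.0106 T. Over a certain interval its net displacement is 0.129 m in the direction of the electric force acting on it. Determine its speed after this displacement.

v_f ≈ 5.37×10⁵ m/s

B does no work; ΔKE = |q|E d.
½mv_f² = ½mv₀² + |q|Ed = ½(3.322×10⁻²⁷)(1.12×10⁵)² + (1.602×10⁻¹⁹)(2.22×10⁴)(0.129) ≈ 2.084×10⁻¹⁷ J + 4.588×10⁻¹⁶ J ≈ 4.796×10⁻¹⁶ J.
v_f = √(2·4.796×10⁻¹⁶/3.322×10⁻²⁷) ≈ 5.37×10⁵ m/s.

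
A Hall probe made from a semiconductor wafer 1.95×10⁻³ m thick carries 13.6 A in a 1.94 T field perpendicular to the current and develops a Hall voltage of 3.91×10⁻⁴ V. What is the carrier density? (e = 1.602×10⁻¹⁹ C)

From V_H = IB/(n e t), n = IB/(V_H e t).
n = (13.6)(1.94)/((3.91×10⁻⁴)(1.602×10⁻¹⁹)(1.95×10⁻³)) ≈ 2.16×10²⁶ m⁻³.

n ≈ 2.16×10²⁶ m⁻³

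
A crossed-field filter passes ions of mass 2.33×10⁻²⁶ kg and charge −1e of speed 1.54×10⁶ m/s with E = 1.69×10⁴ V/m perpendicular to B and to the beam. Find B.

Balance of forces in the selector: qE = qvB ⇒ B = E/v.
B = 1.69×10⁴/1.54×10⁶ = 0.0110 T.

B = 0.0110 T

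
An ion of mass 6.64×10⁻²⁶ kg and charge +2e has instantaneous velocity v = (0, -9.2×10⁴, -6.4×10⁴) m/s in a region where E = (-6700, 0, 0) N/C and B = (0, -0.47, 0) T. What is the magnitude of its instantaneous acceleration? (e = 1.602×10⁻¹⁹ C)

v×B = (-3.01×10⁴, 0, 0) N/C.
E + v×B = (-3.68×10⁴, 0, 0) N/C.
F = q(E + v×B) = (3.204×10⁻¹⁹ C)·(-3.68×10⁴, 0, 0) = (-1.18×10⁻¹⁴, 0, 0) N.
|a| = |F|/m = 1.178×10⁻¹⁴/6.64×10⁻²⁶ ≈ 1.77×10¹¹ m/s².

|a| ≈ 1.77×10¹¹ m/s²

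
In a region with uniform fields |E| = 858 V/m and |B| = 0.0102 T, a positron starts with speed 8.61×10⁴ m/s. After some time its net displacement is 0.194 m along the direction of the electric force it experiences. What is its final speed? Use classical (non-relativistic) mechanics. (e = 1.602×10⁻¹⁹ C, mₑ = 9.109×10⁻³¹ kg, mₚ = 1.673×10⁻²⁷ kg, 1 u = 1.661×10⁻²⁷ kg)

v_f ≈ 7.65×10⁶ m/s

B does no work; ΔKE = |q|E d.
½mv_f² = ½mv₀² + |q|Ed = ½(9.109×10⁻³¹)(8.61×10⁴)² + (1.602×10⁻¹⁹)(858)(0.194) ≈ 3.376×10⁻²¹ J + 2.667×10⁻¹⁷ J ≈ 2.667×10⁻¹⁷ J.
v_f = √(2·2.667×10⁻¹⁷/9.109×10⁻³¹) ≈ 7.65×10⁶ m/s.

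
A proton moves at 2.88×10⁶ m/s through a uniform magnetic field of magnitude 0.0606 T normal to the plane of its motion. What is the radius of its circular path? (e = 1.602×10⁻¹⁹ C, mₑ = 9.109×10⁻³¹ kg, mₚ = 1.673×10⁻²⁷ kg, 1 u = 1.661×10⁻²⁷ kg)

r ≈ 0.496 m

The magnetic force provides the centripetal force: |q|vB = mv²/r.
r = mv/(|q|B) = (1.673×10⁻²⁷)(2.88×10⁶)/((1.602×10⁻¹⁹)(0.0606)) ≈ 0.496 m.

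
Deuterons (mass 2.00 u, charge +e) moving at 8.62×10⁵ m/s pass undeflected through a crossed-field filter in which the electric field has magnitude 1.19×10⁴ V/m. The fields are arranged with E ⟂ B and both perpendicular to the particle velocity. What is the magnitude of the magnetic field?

Balance of forces in the selector: qE = qvB ⇒ B = E/v.
B = 1.19×10⁴/8.62×10⁵ = 0.0138 T.

B = 0.0138 T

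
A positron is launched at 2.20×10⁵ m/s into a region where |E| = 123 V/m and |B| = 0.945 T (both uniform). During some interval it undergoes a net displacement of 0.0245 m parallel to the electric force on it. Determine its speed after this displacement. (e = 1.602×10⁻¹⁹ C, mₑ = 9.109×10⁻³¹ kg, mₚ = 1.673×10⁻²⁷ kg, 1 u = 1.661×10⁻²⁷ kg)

B does no work; ΔKE = |q|E d.
½mv_f² = ½mv₀² + |q|Ed = ½(9.109×10⁻³¹)(2.20×10⁵)² + (1.602×10⁻¹⁹)(123)(0.0245) ≈ 2.204×10⁻²⁰ J + 4.828×10⁻¹⁹ J ≈ 5.048×10⁻¹⁹ J.
v_f = √(2·5.048×10⁻¹⁹/9.109×10⁻³¹) ≈ 1.05×10⁶ m/s.

v_f ≈ 1.05×10⁶ m/s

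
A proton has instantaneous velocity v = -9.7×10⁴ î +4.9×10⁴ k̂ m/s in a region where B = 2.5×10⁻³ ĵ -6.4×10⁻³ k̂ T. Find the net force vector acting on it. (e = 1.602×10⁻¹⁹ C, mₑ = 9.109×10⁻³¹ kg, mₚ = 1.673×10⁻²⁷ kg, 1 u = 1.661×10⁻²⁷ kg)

v×B = (-122, -621, -242) N/C.
F = q v×B = (1.602×10⁻¹⁹ C)·(-122, -621, -242) = (-1.96×10⁻¹⁷, -9.95×10⁻¹⁷, -3.88×10⁻¹⁷) N.

F ≈ (-1.96×10⁻¹⁷, -9.95×10⁻¹⁷, -3.88×10⁻¹⁷) N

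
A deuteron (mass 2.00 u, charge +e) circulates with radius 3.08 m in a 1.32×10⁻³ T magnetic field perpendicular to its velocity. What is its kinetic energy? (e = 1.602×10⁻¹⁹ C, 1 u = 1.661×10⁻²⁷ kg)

v = |q|Br/m, then KE = ½mv² = (qBr)²/(2m).
v = (1.602×10⁻¹⁹)(1.32×10⁻³)(3.08)/3.322×10⁻²⁷ ≈ 1.961×10⁵ m/s.
KE = ½(3.322×10⁻²⁷)(1.961×10⁵)² ≈ 6.38×10⁻¹⁷ J.

KE ≈ 6.38×10⁻¹⁷ J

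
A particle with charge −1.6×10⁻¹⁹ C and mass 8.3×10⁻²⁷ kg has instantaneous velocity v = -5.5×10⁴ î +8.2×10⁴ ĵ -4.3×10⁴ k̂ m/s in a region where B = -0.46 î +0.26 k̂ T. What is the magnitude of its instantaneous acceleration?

v×B = (2.13×10⁴, 3.41×10⁴, 3.77×10⁴) N/C.
F = q v×B = (−1.6×10⁻¹⁹ C)·(2.13×10⁴, 3.41×10⁴, 3.77×10⁴) = (-3.41×10⁻¹⁵, -5.45×10⁻¹⁵, -6.04×10⁻¹⁵) N.
|a| = |F|/m = 8.820×10⁻¹⁵/8.3×10⁻²⁷ ≈ 1.06×10¹² m/s².

|a| ≈ 1.06×10¹² m/s²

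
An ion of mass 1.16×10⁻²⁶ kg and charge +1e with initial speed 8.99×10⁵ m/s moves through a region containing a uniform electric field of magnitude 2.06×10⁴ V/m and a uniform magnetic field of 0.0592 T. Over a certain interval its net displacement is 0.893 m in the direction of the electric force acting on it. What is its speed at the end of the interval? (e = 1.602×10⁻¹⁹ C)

B does no work; ΔKE = |q|E d.
½mv_f² = ½mv₀² + |q|Ed = ½(1.16×10⁻²⁶)(8.99×10⁵)² + (1.602×10⁻¹⁹)(2.06×10⁴)(0.893) ≈ 4.688×10⁻¹⁵ J + 2.947×10⁻¹⁵ J ≈ 7.635×10⁻¹⁵ J.
v_f = √(2·7.635×10⁻¹⁵/1.16×10⁻²⁶) ≈ 1.15×10⁶ m/s.

v_f ≈ 1.15×10⁶ m/s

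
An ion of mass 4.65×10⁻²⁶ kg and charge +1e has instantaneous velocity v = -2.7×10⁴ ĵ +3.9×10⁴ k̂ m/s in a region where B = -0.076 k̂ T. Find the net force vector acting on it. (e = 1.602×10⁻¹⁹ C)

F ≈ (3.29×10⁻¹⁶, 0, 0) N

v×B = (2050, 0, 0) N/C.
F = q v×B = (1.602×10⁻¹⁹ C)·(2050, 0, 0) = (3.29×10⁻¹⁶, 0, 0) N.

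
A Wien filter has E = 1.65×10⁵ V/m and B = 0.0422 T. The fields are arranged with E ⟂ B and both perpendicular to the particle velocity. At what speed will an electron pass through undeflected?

Zero net Lorentz force requires |qE| = |q v×B|, i.e. E = vB.
v = E/B = 1.65×10⁵/0.0422 = 3.91×10⁶ m/s.
The result is independent of the particle's charge and mass.

v = 3.91×10⁶ m/s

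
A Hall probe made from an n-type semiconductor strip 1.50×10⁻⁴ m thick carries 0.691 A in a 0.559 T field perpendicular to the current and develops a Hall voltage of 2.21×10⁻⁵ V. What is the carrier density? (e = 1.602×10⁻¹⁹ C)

n ≈ 7.27×10²⁶ m⁻³

From V_H = IB/(n e t), n = IB/(V_H e t).
n = (0.691)(0.559)/((2.21×10⁻⁵)(1.602×10⁻¹⁹)(1.50×10⁻⁴)) ≈ 7.27×10²⁶ m⁻³.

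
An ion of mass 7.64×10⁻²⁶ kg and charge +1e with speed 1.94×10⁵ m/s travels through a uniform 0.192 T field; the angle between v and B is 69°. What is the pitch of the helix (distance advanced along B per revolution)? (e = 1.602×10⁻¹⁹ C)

p ≈ 1.09 m

v∥ = v cosθ = 1.94×10⁵·cos69° ≈ 6.952×10⁴ m/s.
T = 2πm/(|q|B) = 2π(7.64×10⁻²⁶)/((1.602×10⁻¹⁹)(0.192)) ≈ 1.561×10⁻⁵ s.
pitch = v∥ T = (6.952×10⁴)(1.561×10⁻⁵) ≈ 1.09 m.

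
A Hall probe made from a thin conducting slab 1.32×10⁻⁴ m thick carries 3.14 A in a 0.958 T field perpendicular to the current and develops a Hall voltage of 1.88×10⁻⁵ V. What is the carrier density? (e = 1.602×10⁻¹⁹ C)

n ≈ 7.57×10²⁷ m⁻³

From V_H = IB/(n e t), n = IB/(V_H e t).
n = (3.14)(0.958)/((1.88×10⁻⁵)(1.602×10⁻¹⁹)(1.32×10⁻⁴)) ≈ 7.57×10²⁷ m⁻³.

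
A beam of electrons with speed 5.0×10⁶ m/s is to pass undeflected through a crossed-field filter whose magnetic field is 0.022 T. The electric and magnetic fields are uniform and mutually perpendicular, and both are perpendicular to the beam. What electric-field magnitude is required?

E = 1.1×10⁵ V/m

For straight-line motion qE = qvB, so E = vB.
E = 5.0×10⁶ × 0.022 = 1.1×10⁵ V/m.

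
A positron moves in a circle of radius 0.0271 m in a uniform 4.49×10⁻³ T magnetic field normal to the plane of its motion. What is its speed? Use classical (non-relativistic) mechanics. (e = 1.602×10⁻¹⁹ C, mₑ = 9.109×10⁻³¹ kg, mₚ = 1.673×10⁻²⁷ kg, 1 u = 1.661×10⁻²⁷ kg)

From |q|vB = mv²/r, v = |q|Br/m.
v = (1.602×10⁻¹⁹)(4.49×10⁻³)(0.0271)/9.109×10⁻³¹ ≈ 2.14×10⁷ m/s.

v ≈ 2.14×10⁷ m/s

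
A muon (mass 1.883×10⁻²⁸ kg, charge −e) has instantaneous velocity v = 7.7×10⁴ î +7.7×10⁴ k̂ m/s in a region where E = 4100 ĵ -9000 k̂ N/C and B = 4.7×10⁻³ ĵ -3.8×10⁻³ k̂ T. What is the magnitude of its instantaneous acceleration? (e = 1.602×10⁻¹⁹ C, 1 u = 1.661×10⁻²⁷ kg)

|a| ≈ 8.25×10¹² m/s²

v×B = (-362, 293, 362) N/C.
E + v×B = (-362, 4390, -8640) N/C.
F = q(E + v×B) = (−1.602×10⁻¹⁹ C)·(-362, 4390, -8640) = (5.80×10⁻¹⁷, -7.04×10⁻¹⁶, 1.38×10⁻¹⁵) N.
|a| = |F|/m = 1.554×10⁻¹⁵/1.883×10⁻²⁸ ≈ 8.25×10¹² m/s².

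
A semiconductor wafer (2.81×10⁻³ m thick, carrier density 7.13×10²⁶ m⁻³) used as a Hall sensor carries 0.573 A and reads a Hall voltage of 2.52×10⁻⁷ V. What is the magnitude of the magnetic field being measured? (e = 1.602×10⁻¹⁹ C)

B ≈ 0.141 T

From V_H = IB/(n e t), B = V_H n e t / I.
B = (2.52×10⁻⁷)(7.13×10²⁶)(1.602×10⁻¹⁹)(2.81×10⁻³)/0.573 ≈ 0.141 T.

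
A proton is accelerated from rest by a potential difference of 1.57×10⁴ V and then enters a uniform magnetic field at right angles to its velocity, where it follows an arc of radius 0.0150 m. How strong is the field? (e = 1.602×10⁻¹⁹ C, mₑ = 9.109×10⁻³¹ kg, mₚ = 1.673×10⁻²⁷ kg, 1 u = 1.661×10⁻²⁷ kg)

v = √(2|q|V/m) = √(2·1.602×10⁻¹⁹·1.57×10⁴/1.673×10⁻²⁷) ≈ 1.734×10⁶ m/s.
B = mv/(|q|r) = (1.673×10⁻²⁷)(1.734×10⁶)/((1.602×10⁻¹⁹)(0.0150)) ≈ 1.21 T.

B ≈ 1.21 T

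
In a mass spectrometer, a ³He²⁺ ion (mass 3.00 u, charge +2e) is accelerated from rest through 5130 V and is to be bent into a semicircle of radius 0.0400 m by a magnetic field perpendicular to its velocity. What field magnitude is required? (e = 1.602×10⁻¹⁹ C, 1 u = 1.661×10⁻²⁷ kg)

v = √(2|q|V/m) = √(2·3.204×10⁻¹⁹·5130/4.983×10⁻²⁷) ≈ 8.122×10⁵ m/s.
B = mv/(|q|r) = (4.983×10⁻²⁷)(8.122×10⁵)/((3.204×10⁻¹⁹)(0.0400)) ≈ 0.316 T.

B ≈ 0.316 T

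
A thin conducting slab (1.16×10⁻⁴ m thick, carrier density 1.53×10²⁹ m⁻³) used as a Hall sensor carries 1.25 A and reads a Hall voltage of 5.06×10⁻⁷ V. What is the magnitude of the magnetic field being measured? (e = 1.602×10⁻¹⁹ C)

B ≈ 1.15 T

From V_H = IB/(n e t), B = V_H n e t / I.
B = (5.06×10⁻⁷)(1.53×10²⁹)(1.602×10⁻¹⁹)(1.16×10⁻⁴)/1.25 ≈ 1.15 T.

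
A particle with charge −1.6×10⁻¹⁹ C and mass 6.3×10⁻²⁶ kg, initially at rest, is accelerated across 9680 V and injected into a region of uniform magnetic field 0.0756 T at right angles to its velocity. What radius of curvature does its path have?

r ≈ 1.15 m

Acceleration: |q|V = ½mv² ⇒ v = √(2|q|V/m) = √(2·1.6×10⁻¹⁹·9680/6.3×10⁻²⁶) ≈ 2.217×10⁵ m/s.
In the field: r = mv/(|q|B) = (6.3×10⁻²⁶)(2.217×10⁵)/((1.6×10⁻¹⁹)(0.0756)) ≈ 1.15 m.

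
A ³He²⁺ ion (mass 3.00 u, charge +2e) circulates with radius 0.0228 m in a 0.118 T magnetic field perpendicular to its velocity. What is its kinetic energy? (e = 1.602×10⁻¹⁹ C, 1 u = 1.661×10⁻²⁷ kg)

KE ≈ 465 eV

v = |q|Br/m, then KE = ½mv² = (qBr)²/(2m).
v = (3.204×10⁻¹⁹)(0.118)(0.0228)/4.983×10⁻²⁷ ≈ 1.730×10⁵ m/s.
KE = ½(4.983×10⁻²⁷)(1.730×10⁵)² ≈ 7.46×10⁻¹⁷ J = 465 eV.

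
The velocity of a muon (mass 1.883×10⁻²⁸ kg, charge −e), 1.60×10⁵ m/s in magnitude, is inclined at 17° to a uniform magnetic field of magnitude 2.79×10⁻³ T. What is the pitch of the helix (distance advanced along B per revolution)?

v∥ = v cosθ = 1.60×10⁵·cos17° ≈ 1.530×10⁵ m/s.
T = 2πm/(|q|B) = 2π(1.883×10⁻²⁸)/((1.602×10⁻¹⁹)(2.79×10⁻³)) ≈ 2.647×10⁻⁶ s.
pitch = v∥ T = (1.530×10⁵)(2.647×10⁻⁶) ≈ 0.405 m.

p ≈ 0.405 m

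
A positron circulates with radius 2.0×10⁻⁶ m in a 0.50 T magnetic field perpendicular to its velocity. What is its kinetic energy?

KE ≈ 0.088 eV

v = |q|Br/m, then KE = ½mv² = (qBr)²/(2m).
v = (1.602×10⁻¹⁹)(0.50)(2.0×10⁻⁶)/9.109×10⁻³¹ ≈ 1.759×10⁵ m/s.
KE = ½(9.109×10⁻³¹)(1.759×10⁵)² ≈ 1.4×10⁻²⁰ J = 0.088 eV.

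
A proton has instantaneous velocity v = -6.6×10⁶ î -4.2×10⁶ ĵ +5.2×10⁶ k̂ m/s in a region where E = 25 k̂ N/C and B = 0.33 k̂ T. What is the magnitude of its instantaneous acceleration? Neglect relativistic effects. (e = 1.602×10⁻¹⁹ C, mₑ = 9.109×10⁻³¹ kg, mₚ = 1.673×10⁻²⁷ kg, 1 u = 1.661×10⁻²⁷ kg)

v×B = (-1.39×10⁶, 2.18×10⁶, 0) N/C.
E + v×B = (-1.39×10⁶, 2.18×10⁶, 25.0) N/C.
F = q(E + v×B) = (1.602×10⁻¹⁹ C)·(-1.39×10⁶, 2.18×10⁶, 25.0) = (-2.22×10⁻¹³, 3.49×10⁻¹³, 4.00×10⁻¹⁸) N.
|a| = |F|/m = 4.136×10⁻¹³/1.673×10⁻²⁷ ≈ 2.47×10¹⁴ m/s².

|a| ≈ 2.47×10¹⁴ m/s²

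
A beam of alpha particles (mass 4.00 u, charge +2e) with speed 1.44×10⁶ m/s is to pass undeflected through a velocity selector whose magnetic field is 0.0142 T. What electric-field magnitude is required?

For straight-line motion qE = qvB, so E = vB.
E = 1.44×10⁶ × 0.0142 = 2.04×10⁴ V/m.

E = 2.04×10⁴ V/m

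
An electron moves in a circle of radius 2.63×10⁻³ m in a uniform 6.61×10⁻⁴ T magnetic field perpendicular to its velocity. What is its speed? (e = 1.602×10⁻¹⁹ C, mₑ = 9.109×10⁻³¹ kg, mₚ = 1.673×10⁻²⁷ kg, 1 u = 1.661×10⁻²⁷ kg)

From |q|vB = mv²/r, v = |q|Br/m.
v = (1.602×10⁻¹⁹)(6.61×10⁻⁴)(2.63×10⁻³)/9.109×10⁻³¹ ≈ 3.06×10⁵ m/s.

v ≈ 3.06×10⁵ m/s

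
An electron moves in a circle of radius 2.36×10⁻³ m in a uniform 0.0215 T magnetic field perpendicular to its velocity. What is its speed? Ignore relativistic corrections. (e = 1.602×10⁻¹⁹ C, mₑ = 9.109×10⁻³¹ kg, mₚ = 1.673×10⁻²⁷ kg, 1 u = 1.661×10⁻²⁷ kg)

v ≈ 8.92×10⁶ m/s

From |q|vB = mv²/r, v = |q|Br/m.
v = (1.602×10⁻¹⁹)(0.0215)(2.36×10⁻³)/9.109×10⁻³¹ ≈ 8.92×10⁶ m/s.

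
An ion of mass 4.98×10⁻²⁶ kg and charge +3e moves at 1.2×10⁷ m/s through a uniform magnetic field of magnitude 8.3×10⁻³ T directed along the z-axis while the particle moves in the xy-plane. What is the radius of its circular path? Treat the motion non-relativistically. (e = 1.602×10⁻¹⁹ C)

The magnetic force provides the centripetal force: |q|vB = mv²/r.
r = mv/(|q|B) = (4.98×10⁻²⁶)(1.2×10⁷)/((4.806×10⁻¹⁹)(8.3×10⁻³)) ≈ 150 m.

r ≈ 150 m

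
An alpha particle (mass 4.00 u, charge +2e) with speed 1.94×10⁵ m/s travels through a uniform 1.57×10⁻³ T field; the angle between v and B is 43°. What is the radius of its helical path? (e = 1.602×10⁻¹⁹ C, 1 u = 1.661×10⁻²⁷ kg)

v⊥ = v sinθ = 1.94×10⁵·sin43° ≈ 1.323×10⁵ m/s.
r = m v⊥/(|q|B) = (6.644×10⁻²⁷)(1.323×10⁵)/((3.204×10⁻¹⁹)(1.57×10⁻³)) ≈ 1.75 m.

r ≈ 1.75 m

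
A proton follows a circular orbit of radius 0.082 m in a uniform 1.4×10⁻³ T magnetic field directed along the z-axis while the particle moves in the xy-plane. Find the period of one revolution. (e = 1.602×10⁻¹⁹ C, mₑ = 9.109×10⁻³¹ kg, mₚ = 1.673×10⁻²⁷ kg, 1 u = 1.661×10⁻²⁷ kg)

The cyclotron period depends only on m, q, B: T = 2πm/(|q|B).
T = 2π(1.673×10⁻²⁷)/((1.602×10⁻¹⁹)(1.4×10⁻³)) ≈ 4.7×10⁻⁵ s.

T ≈ 4.7×10⁻⁵ s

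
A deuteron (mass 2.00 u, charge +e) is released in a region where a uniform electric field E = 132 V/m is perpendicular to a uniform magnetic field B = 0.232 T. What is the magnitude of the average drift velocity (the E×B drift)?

The E×B drift speed is v_d = E/B.
v_d = 132/0.232 = 569 m/s.

v_d ≈ 569 m/s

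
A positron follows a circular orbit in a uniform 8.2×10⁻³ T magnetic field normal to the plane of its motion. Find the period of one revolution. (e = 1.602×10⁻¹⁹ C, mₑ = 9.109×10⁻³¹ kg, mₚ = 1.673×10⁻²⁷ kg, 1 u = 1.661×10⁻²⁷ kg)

T ≈ 4.4×10⁻⁹ s

The cyclotron period depends only on m, q, B: T = 2πm/(|q|B).
T = 2π(9.109×10⁻³¹)/((1.602×10⁻¹⁹)(8.2×10⁻³)) ≈ 4.4×10⁻⁹ s.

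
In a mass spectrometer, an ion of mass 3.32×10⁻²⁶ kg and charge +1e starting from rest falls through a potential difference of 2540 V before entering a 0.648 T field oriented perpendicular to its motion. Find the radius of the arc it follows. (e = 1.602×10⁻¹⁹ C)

Acceleration: |q|V = ½mv² ⇒ v = √(2|q|V/m) = √(2·1.602×10⁻¹⁹·2540/3.32×10⁻²⁶) ≈ 1.566×10⁵ m/s.
In the field: r = mv/(|q|B) = (3.32×10⁻²⁶)(1.566×10⁵)/((1.602×10⁻¹⁹)(0.648)) ≈ 0.0501 m.

r ≈ 0.0501 m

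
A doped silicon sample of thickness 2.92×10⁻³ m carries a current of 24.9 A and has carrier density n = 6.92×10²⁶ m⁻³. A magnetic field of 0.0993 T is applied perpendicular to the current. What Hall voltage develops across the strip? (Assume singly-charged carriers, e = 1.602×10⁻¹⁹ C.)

V_H ≈ 7.64×10⁻⁶ V

V_H = IB/(n e t).
V_H = (24.9)(0.0993)/((6.92×10²⁶)(1.602×10⁻¹⁹)(2.92×10⁻³)) ≈ 7.64×10⁻⁶ V.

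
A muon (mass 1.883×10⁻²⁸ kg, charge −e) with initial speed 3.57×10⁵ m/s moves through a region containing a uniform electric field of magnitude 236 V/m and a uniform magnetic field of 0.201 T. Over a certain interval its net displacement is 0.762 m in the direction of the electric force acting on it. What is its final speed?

B does no work; ΔKE = |q|E d.
½mv_f² = ½mv₀² + |q|Ed = ½(1.883×10⁻²⁸)(3.57×10⁵)² + (1.602×10⁻¹⁹)(236)(0.762) ≈ 1.200×10⁻¹⁷ J + 2.881×10⁻¹⁷ J ≈ 4.081×10⁻¹⁷ J.
v_f = √(2·4.081×10⁻¹⁷/1.883×10⁻²⁸) ≈ 6.58×10⁵ m/s.

v_f ≈ 6.58×10⁵ m/s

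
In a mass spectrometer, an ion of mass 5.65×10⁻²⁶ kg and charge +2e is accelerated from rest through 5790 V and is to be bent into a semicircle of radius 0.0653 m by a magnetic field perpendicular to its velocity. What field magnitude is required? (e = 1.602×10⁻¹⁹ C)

v = √(2|q|V/m) = √(2·3.204×10⁻¹⁹·5790/5.65×10⁻²⁶) ≈ 2.563×10⁵ m/s.
B = mv/(|q|r) = (5.65×10⁻²⁶)(2.563×10⁵)/((3.204×10⁻¹⁹)(0.0653)) ≈ 0.692 T.

B ≈ 0.692 T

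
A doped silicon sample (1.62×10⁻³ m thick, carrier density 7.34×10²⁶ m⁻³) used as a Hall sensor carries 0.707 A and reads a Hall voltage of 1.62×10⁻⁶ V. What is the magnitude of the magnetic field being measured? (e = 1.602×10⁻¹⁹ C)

From V_H = IB/(n e t), B = V_H n e t / I.
B = (1.62×10⁻⁶)(7.34×10²⁶)(1.602×10⁻¹⁹)(1.62×10⁻³)/0.707 ≈ 0.436 T.

B ≈ 0.436 T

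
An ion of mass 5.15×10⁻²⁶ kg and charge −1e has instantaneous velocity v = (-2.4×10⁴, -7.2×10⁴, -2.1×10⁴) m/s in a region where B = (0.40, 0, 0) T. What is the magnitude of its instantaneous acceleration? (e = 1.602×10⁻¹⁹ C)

|a| ≈ 9.33×10¹⁰ m/s²

v×B = (0, -8400, 2.88×10⁴) N/C.
F = q v×B = (−1.602×10⁻¹⁹ C)·(0, -8400, 2.88×10⁴) = (0, 1.35×10⁻¹⁵, -4.61×10⁻¹⁵) N.
|a| = |F|/m = 4.806×10⁻¹⁵/5.15×10⁻²⁶ ≈ 9.33×10¹⁰ m/s².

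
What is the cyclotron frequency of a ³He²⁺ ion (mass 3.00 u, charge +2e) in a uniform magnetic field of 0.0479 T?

f = |q|B/(2πm).
f = (3.204×10⁻¹⁹)(0.0479)/(2π·4.983×10⁻²⁷) ≈ 4.90×10⁵ Hz.

f ≈ 4.90×10⁵ Hz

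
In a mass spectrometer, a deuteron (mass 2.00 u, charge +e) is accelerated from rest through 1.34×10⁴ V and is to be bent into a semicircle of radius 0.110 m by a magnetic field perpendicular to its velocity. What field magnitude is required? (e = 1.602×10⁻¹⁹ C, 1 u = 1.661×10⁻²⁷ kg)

v = √(2|q|V/m) = √(2·1.602×10⁻¹⁹·1.34×10⁴/3.322×10⁻²⁷) ≈ 1.137×10⁶ m/s.
B = mv/(|q|r) = (3.322×10⁻²⁷)(1.137×10⁶)/((1.602×10⁻¹⁹)(0.110)) ≈ 0.214 T.

B ≈ 0.214 T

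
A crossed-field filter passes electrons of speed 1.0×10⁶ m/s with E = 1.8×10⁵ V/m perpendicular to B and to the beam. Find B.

Balance of forces in the selector: qE = qvB ⇒ B = E/v.
B = 1.8×10⁵/1.0×10⁶ = 0.18 T.

B = 0.18 T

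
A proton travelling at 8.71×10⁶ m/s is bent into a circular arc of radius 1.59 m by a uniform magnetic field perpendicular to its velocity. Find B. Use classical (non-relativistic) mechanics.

B ≈ 0.0572 T

From |q|vB = mv²/r, B = mv/(|q|r).
B = (1.673×10⁻²⁷)(8.71×10⁶)/((1.602×10⁻¹⁹)(1.59)) ≈ 0.0572 T.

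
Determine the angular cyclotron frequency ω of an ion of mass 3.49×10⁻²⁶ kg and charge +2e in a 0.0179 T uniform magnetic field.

ω ≈ 1.64×10⁵ rad/s

ω = |q|B/m.
ω = (3.204×10⁻¹⁹)(0.0179)/3.49×10⁻²⁶ ≈ 1.64×10⁵ rad/s.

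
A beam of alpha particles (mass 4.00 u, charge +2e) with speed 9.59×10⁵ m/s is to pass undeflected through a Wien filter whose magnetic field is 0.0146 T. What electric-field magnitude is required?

For straight-line motion qE = qvB, so E = vB.
E = 9.59×10⁵ × 0.0146 = 1.40×10⁴ V/m.

E = 1.40×10⁴ V/m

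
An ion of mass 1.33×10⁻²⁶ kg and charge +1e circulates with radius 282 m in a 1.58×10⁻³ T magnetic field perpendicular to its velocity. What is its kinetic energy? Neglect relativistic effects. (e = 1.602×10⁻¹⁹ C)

v = |q|Br/m, then KE = ½mv² = (qBr)²/(2m).
v = (1.602×10⁻¹⁹)(1.58×10⁻³)(282)/1.33×10⁻²⁶ ≈ 5.367×10⁶ m/s.
KE = ½(1.33×10⁻²⁶)(5.367×10⁶)² ≈ 1.92×10⁻¹³ J.

KE ≈ 1.92×10⁻¹³ J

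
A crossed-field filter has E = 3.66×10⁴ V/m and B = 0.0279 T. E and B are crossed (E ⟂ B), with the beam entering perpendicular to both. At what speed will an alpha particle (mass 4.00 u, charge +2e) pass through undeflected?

Straight-line motion ⇒ electric and magnetic forces cancel, so E = vB.
v = E/B = 3.66×10⁴/0.0279 = 1.31×10⁶ m/s.

v = 1.31×10⁶ m/s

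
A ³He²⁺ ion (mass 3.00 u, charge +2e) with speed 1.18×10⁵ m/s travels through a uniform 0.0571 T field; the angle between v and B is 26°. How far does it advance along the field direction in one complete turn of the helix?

p ≈ 0.182 m

v∥ = v cosθ = 1.18×10⁵·cos26° ≈ 1.061×10⁵ m/s.
T = 2πm/(|q|B) = 2π(4.983×10⁻²⁷)/((3.204×10⁻¹⁹)(0.0571)) ≈ 1.711×10⁻⁶ s.
pitch = v∥ T = (1.061×10⁵)(1.711×10⁻⁶) ≈ 0.182 m.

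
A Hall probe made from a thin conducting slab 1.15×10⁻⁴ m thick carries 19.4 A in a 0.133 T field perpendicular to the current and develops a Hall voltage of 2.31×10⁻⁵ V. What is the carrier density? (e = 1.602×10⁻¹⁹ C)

From V_H = IB/(n e t), n = IB/(V_H e t).
n = (19.4)(0.133)/((2.31×10⁻⁵)(1.602×10⁻¹⁹)(1.15×10⁻⁴)) ≈ 6.06×10²⁷ m⁻³.

n ≈ 6.06×10²⁷ m⁻³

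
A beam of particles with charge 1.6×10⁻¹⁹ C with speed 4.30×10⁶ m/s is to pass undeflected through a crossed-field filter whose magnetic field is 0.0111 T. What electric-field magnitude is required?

E = 4.77×10⁴ V/m

For straight-line motion qE = qvB, so E = vB.
E = 4.30×10⁶ × 0.0111 = 4.77×10⁴ V/m.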